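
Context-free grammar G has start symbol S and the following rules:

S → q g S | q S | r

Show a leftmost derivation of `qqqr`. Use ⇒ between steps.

S ⇒ qS ⇒ qqS ⇒ qqqS ⇒ qqqr

S ⇒ qS   [S → q S]
qS ⇒ qqS   [S → q S]
qqS ⇒ qqqS   [S → q S]
qqqS ⇒ qqqr   [S → r]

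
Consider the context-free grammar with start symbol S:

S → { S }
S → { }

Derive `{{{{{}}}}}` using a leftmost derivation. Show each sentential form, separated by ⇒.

S ⇒ {S}   [S → { S }]
{S} ⇒ {{S}}   [S → { S }]
{{S}} ⇒ {{{S}}}   [S → { S }]
{{{S}}} ⇒ {{{{S}}}}   [S → { S }]
{{{{S}}}} ⇒ {{{{{}}}}}   [S → { }]

S ⇒ {S} ⇒ {{S}} ⇒ {{{S}}} ⇒ {{{{S}}}} ⇒ {{{{{}}}}}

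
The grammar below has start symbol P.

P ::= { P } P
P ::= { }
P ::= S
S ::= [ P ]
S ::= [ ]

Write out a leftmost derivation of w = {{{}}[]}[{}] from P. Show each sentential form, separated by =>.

P => {P}P => {{P}P}P => {{{}}P}P => {{{}}S}P => {{{}}[]}P => {{{}}[]}S => {{{}}[]}[P] => {{{}}[]}[{}]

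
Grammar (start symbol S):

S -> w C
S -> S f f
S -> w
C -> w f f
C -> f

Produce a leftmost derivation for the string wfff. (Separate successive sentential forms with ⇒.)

S⇒Sff⇒wCff⇒wfff

S ⇒ Sff   [S -> S f f]
Sff ⇒ wCff   [S -> w C]
wCff ⇒ wfff   [C -> f]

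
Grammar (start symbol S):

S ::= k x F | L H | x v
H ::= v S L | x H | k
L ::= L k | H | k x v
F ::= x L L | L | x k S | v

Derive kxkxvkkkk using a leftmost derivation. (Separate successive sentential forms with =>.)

S => kxF   [S ::= k x F]
kxF => kxL   [F ::= L]
kxL => kxLk   [L ::= L k]
kxLk => kxLkk   [L ::= L k]
kxLkk => kxLkkk   [L ::= L k]
kxLkkk => kxLkkkk   [L ::= L k]
kxLkkkk => kxkxvkkkk   [L ::= k x v]

S=>kxF=>kxL=>kxLk=>kxLkk=>kxLkkk=>kxLkkkk=>kxkxvkkkk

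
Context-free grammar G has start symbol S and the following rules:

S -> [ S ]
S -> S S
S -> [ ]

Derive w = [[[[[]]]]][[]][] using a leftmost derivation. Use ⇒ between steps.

S ⇒ SS ⇒ SSS ⇒ [S]SS ⇒ [[S]]SS ⇒ [[[S]]]SS ⇒ [[[[S]]]]SS ⇒ [[[[[]]]]]SS ⇒ [[[[[]]]]][S]S ⇒ [[[[[]]]]][[]]S ⇒ [[[[[]]]]][[]][]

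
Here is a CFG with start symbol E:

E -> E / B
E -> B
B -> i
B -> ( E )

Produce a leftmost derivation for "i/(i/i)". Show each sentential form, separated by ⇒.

E ⇒ E/B ⇒ B/B ⇒ i/B ⇒ i/(E) ⇒ i/(E/B) ⇒ i/(B/B) ⇒ i/(i/B) ⇒ i/(i/i)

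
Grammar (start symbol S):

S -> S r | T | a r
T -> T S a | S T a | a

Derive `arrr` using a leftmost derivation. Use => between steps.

S => Sr => Srr => Srrr => Trrr => arrr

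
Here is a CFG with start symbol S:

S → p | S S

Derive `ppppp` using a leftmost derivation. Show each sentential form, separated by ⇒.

S ⇒ SS   [S → S S]
SS ⇒ SSS   [S → S S]
SSS ⇒ SSSS   [S → S S]
SSSS ⇒ SSSSS   [S → S S]
SSSSS ⇒ pSSSS   [S → p]
pSSSS ⇒ ppSSS   [S → p]
ppSSS ⇒ pppSS   [S → p]
pppSS ⇒ ppppS   [S → p]
ppppS ⇒ ppppp   [S → p]

S⇒SS⇒SSS⇒SSSS⇒SSSSS⇒pSSSS⇒ppSSS⇒pppSS⇒ppppS⇒ppppp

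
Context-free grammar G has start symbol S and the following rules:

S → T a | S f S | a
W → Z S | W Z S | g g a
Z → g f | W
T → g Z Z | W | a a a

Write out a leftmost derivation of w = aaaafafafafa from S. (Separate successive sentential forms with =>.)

S => SfS => SfSfS => TafSfS => aaaafSfS => aaaafSfSfS => aaaafSfSfSfS => aaaafafSfSfS => aaaafafafSfS => aaaafafafafS => aaaafafafafa

S => SfS   [S → S f S]
SfS => SfSfS   [S → S f S]
SfSfS => TafSfS   [S → T a]
TafSfS => aaaafSfS   [T → a a a]
aaaafSfS => aaaafSfSfS   [S → S f S]
aaaafSfSfS => aaaafSfSfSfS   [S → S f S]
aaaafSfSfSfS => aaaafafSfSfS   [S → a]
aaaafafSfSfS => aaaafafafSfS   [S → a]
aaaafafafSfS => aaaafafafafS   [S → a]
aaaafafafafS => aaaafafafafa   [S → a]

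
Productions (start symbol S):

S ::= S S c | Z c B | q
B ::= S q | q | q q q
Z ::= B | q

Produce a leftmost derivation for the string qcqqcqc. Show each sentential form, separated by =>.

S => SSc => SScSc => ZcBScSc => qcBScSc => qcqScSc => qcqqcSc => qcqqcqc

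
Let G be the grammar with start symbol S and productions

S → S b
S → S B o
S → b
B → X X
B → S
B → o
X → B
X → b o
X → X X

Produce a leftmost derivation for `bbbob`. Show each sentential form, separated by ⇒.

S⇒Sb⇒SBob⇒SbBob⇒bbBob⇒bbSob⇒bbbob

S ⇒ Sb   [S → S b]
Sb ⇒ SBob   [S → S B o]
SBob ⇒ SbBob   [S → S b]
SbBob ⇒ bbBob   [S → b]
bbBob ⇒ bbSob   [B → S]
bbSob ⇒ bbbob   [S → b]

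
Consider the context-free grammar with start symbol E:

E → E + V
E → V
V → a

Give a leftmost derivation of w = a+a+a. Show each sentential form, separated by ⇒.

E ⇒ E+V   [E → E + V]
E+V ⇒ E+V+V   [E → E + V]
E+V+V ⇒ V+V+V   [E → V]
V+V+V ⇒ a+V+V   [V → a]
a+V+V ⇒ a+a+V   [V → a]
a+a+V ⇒ a+a+a   [V → a]

E ⇒ E+V ⇒ E+V+V ⇒ V+V+V ⇒ a+V+V ⇒ a+a+V ⇒ a+a+a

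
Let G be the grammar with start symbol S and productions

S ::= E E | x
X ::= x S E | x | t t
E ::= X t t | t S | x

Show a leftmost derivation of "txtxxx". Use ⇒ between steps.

S ⇒ EE ⇒ tSE ⇒ tEEE ⇒ txEE ⇒ txtSE ⇒ txtEEE ⇒ txtxEE ⇒ txtxxE ⇒ txtxxx

S ⇒ EE   [S ::= E E]
EE ⇒ tSE   [E ::= t S]
tSE ⇒ tEEE   [S ::= E E]
tEEE ⇒ txEE   [E ::= x]
txEE ⇒ txtSE   [E ::= t S]
txtSE ⇒ txtEEE   [S ::= E E]
txtEEE ⇒ txtxEE   [E ::= x]
txtxEE ⇒ txtxxE   [E ::= x]
txtxxE ⇒ txtxxx   [E ::= x]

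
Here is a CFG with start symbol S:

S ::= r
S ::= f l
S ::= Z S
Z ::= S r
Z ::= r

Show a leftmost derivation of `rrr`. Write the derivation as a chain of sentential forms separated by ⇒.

S⇒ZS⇒rS⇒rZS⇒rrS⇒rrr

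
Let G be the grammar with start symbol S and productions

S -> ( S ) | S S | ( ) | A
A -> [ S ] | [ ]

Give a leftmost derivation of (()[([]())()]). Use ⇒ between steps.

S⇒(S)⇒(SS)⇒(()S)⇒(()A)⇒(()[S])⇒(()[SS])⇒(()[(S)S])⇒(()[(SS)S])⇒(()[(AS)S])⇒(()[([]S)S])⇒(()[([]())S])⇒(()[([]())()])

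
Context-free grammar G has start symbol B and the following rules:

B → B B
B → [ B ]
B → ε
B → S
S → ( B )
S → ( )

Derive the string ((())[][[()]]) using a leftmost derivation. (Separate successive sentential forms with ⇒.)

B ⇒ S ⇒ (B) ⇒ (BB) ⇒ (BBB) ⇒ (SBB) ⇒ ((B)BB) ⇒ ((S)BB) ⇒ ((())BB) ⇒ ((())[B]B) ⇒ ((())[]B) ⇒ ((())[][B]) ⇒ ((())[][[B]]) ⇒ ((())[][[S]]) ⇒ ((())[][[()]])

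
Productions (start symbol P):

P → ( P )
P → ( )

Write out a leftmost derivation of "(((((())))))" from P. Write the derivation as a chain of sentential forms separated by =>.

P => (P)   [P → ( P )]
(P) => ((P))   [P → ( P )]
((P)) => (((P)))   [P → ( P )]
(((P))) => ((((P))))   [P → ( P )]
((((P)))) => (((((P)))))   [P → ( P )]
(((((P))))) => (((((())))))   [P → ( )]

P=>(P)=>((P))=>(((P)))=>((((P))))=>(((((P)))))=>(((((())))))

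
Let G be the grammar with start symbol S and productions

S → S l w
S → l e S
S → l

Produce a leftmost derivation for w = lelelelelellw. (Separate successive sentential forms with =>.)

S => leS => leleS => leleleS => leleleSlw => leleleleSlw => leleleleleSlw => lelelelelellw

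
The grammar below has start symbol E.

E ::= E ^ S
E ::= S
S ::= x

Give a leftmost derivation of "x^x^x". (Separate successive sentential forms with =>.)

E => E^S => E^S^S => S^S^S => x^S^S => x^x^S => x^x^x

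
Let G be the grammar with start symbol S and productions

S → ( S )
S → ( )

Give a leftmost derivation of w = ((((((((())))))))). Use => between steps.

S => (S) => ((S)) => (((S))) => ((((S)))) => (((((S))))) => ((((((S)))))) => (((((((S))))))) => ((((((((S)))))))) => ((((((((()))))))))

S => (S)   [S → ( S )]
(S) => ((S))   [S → ( S )]
((S)) => (((S)))   [S → ( S )]
(((S))) => ((((S))))   [S → ( S )]
((((S)))) => (((((S)))))   [S → ( S )]
(((((S))))) => ((((((S))))))   [S → ( S )]
((((((S)))))) => (((((((S)))))))   [S → ( S )]
(((((((S))))))) => ((((((((S))))))))   [S → ( S )]
((((((((S)))))))) => ((((((((()))))))))   [S → ( )]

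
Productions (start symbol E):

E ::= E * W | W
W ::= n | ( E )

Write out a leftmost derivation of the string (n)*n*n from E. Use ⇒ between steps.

E⇒E*W⇒E*W*W⇒W*W*W⇒(E)*W*W⇒(W)*W*W⇒(n)*W*W⇒(n)*n*W⇒(n)*n*n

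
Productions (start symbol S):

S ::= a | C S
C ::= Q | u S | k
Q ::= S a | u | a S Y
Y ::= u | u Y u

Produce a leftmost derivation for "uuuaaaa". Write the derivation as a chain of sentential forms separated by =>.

S => CS => uSS => uCSS => uuSSS => uuCSSS => uuuSSSS => uuuaSSS => uuuaaSS => uuuaaaS => uuuaaaa

S => CS   [S ::= C S]
CS => uSS   [C ::= u S]
uSS => uCSS   [S ::= C S]
uCSS => uuSSS   [C ::= u S]
uuSSS => uuCSSS   [S ::= C S]
uuCSSS => uuuSSSS   [C ::= u S]
uuuSSSS => uuuaSSS   [S ::= a]
uuuaSSS => uuuaaSS   [S ::= a]
uuuaaSS => uuuaaaS   [S ::= a]
uuuaaaS => uuuaaaa   [S ::= a]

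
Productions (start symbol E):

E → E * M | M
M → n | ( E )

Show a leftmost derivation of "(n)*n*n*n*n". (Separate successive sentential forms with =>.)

E => E*M => E*M*M => E*M*M*M => E*M*M*M*M => M*M*M*M*M => (E)*M*M*M*M => (M)*M*M*M*M => (n)*M*M*M*M => (n)*n*M*M*M => (n)*n*n*M*M => (n)*n*n*n*M => (n)*n*n*n*n

E => E*M   [E → E * M]
E*M => E*M*M   [E → E * M]
E*M*M => E*M*M*M   [E → E * M]
E*M*M*M => E*M*M*M*M   [E → E * M]
E*M*M*M*M => M*M*M*M*M   [E → M]
M*M*M*M*M => (E)*M*M*M*M   [M → ( E )]
(E)*M*M*M*M => (M)*M*M*M*M   [E → M]
(M)*M*M*M*M => (n)*M*M*M*M   [M → n]
(n)*M*M*M*M => (n)*n*M*M*M   [M → n]
(n)*n*M*M*M => (n)*n*n*M*M   [M → n]
(n)*n*n*M*M => (n)*n*n*n*M   [M → n]
(n)*n*n*n*M => (n)*n*n*n*n   [M → n]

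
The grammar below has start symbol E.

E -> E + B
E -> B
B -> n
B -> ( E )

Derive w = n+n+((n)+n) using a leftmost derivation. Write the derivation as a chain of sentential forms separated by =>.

E => E+B   [E -> E + B]
E+B => E+B+B   [E -> E + B]
E+B+B => B+B+B   [E -> B]
B+B+B => n+B+B   [B -> n]
n+B+B => n+n+B   [B -> n]
n+n+B => n+n+(E)   [B -> ( E )]
n+n+(E) => n+n+(E+B)   [E -> E + B]
n+n+(E+B) => n+n+(B+B)   [E -> B]
n+n+(B+B) => n+n+((E)+B)   [B -> ( E )]
n+n+((E)+B) => n+n+((B)+B)   [E -> B]
n+n+((B)+B) => n+n+((n)+B)   [B -> n]
n+n+((n)+B) => n+n+((n)+n)   [B -> n]

E => E+B => E+B+B => B+B+B => n+B+B => n+n+B => n+n+(E) => n+n+(E+B) => n+n+(B+B) => n+n+((E)+B) => n+n+((B)+B) => n+n+((n)+B) => n+n+((n)+n)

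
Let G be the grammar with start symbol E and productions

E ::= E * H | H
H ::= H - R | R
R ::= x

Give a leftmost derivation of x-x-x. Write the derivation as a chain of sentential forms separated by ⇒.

E ⇒ H   [E ::= H]
H ⇒ H-R   [H ::= H - R]
H-R ⇒ H-R-R   [H ::= H - R]
H-R-R ⇒ R-R-R   [H ::= R]
R-R-R ⇒ x-R-R   [R ::= x]
x-R-R ⇒ x-x-R   [R ::= x]
x-x-R ⇒ x-x-x   [R ::= x]

E ⇒ H ⇒ H-R ⇒ H-R-R ⇒ R-R-R ⇒ x-R-R ⇒ x-x-R ⇒ x-x-x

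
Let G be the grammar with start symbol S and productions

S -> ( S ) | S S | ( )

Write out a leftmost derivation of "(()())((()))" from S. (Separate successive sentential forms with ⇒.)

S ⇒ SS ⇒ (S)S ⇒ (SS)S ⇒ (()S)S ⇒ (()())S ⇒ (()())(S) ⇒ (()())((S)) ⇒ (()())((()))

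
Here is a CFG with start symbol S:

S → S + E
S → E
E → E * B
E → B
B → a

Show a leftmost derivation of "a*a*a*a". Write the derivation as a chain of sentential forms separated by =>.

S=>E=>E*B=>E*B*B=>E*B*B*B=>B*B*B*B=>a*B*B*B=>a*a*B*B=>a*a*a*B=>a*a*a*a

S => E   [S → E]
E => E*B   [E → E * B]
E*B => E*B*B   [E → E * B]
E*B*B => E*B*B*B   [E → E * B]
E*B*B*B => B*B*B*B   [E → B]
B*B*B*B => a*B*B*B   [B → a]
a*B*B*B => a*a*B*B   [B → a]
a*a*B*B => a*a*a*B   [B → a]
a*a*a*B => a*a*a*a   [B → a]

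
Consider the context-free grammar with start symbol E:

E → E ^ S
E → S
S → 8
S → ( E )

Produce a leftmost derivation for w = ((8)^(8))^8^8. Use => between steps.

E => E^S => E^S^S => S^S^S => (E)^S^S => (E^S)^S^S => (S^S)^S^S => ((E)^S)^S^S => ((S)^S)^S^S => ((8)^S)^S^S => ((8)^(E))^S^S => ((8)^(S))^S^S => ((8)^(8))^S^S => ((8)^(8))^8^S => ((8)^(8))^8^8

E => E^S   [E → E ^ S]
E^S => E^S^S   [E → E ^ S]
E^S^S => S^S^S   [E → S]
S^S^S => (E)^S^S   [S → ( E )]
(E)^S^S => (E^S)^S^S   [E → E ^ S]
(E^S)^S^S => (S^S)^S^S   [E → S]
(S^S)^S^S => ((E)^S)^S^S   [S → ( E )]
((E)^S)^S^S => ((S)^S)^S^S   [E → S]
((S)^S)^S^S => ((8)^S)^S^S   [S → 8]
((8)^S)^S^S => ((8)^(E))^S^S   [S → ( E )]
((8)^(E))^S^S => ((8)^(S))^S^S   [E → S]
((8)^(S))^S^S => ((8)^(8))^S^S   [S → 8]
((8)^(8))^S^S => ((8)^(8))^8^S   [S → 8]
((8)^(8))^8^S => ((8)^(8))^8^8   [S → 8]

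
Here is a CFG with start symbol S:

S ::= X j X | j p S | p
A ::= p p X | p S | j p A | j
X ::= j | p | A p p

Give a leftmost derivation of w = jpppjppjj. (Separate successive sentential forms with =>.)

S => jpS => jpXjX => jpAppjX => jpppXppjX => jpppjppjX => jpppjppjj

S => jpS   [S ::= j p S]
jpS => jpXjX   [S ::= X j X]
jpXjX => jpAppjX   [X ::= A p p]
jpAppjX => jpppXppjX   [A ::= p p X]
jpppXppjX => jpppjppjX   [X ::= j]
jpppjppjX => jpppjppjj   [X ::= j]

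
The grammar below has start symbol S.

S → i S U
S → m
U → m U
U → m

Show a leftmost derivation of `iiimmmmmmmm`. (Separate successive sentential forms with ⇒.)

S ⇒ iSU   [S → i S U]
iSU ⇒ iiSUU   [S → i S U]
iiSUU ⇒ iiiSUUU   [S → i S U]
iiiSUUU ⇒ iiimUUU   [S → m]
iiimUUU ⇒ iiimmUUU   [U → m U]
iiimmUUU ⇒ iiimmmUUU   [U → m U]
iiimmmUUU ⇒ iiimmmmUUU   [U → m U]
iiimmmmUUU ⇒ iiimmmmmUU   [U → m]
iiimmmmmUU ⇒ iiimmmmmmUU   [U → m U]
iiimmmmmmUU ⇒ iiimmmmmmmU   [U → m]
iiimmmmmmmU ⇒ iiimmmmmmmm   [U → m]

S⇒iSU⇒iiSUU⇒iiiSUUU⇒iiimUUU⇒iiimmUUU⇒iiimmmUUU⇒iiimmmmUUU⇒iiimmmmmUU⇒iiimmmmmmUU⇒iiimmmmmmmU⇒iiimmmmmmmm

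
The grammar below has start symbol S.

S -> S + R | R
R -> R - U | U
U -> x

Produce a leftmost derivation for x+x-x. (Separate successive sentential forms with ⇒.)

S ⇒ S+R ⇒ R+R ⇒ U+R ⇒ x+R ⇒ x+R-U ⇒ x+U-U ⇒ x+x-U ⇒ x+x-x

S ⇒ S+R   [S -> S + R]
S+R ⇒ R+R   [S -> R]
R+R ⇒ U+R   [R -> U]
U+R ⇒ x+R   [U -> x]
x+R ⇒ x+R-U   [R -> R - U]
x+R-U ⇒ x+U-U   [R -> U]
x+U-U ⇒ x+x-U   [U -> x]
x+x-U ⇒ x+x-x   [U -> x]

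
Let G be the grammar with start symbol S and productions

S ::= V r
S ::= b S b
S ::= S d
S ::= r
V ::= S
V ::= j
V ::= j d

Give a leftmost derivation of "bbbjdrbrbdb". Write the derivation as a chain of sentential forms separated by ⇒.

S⇒bSb⇒bSdb⇒bbSbdb⇒bbVrbdb⇒bbSrbdb⇒bbbSbrbdb⇒bbbVrbrbdb⇒bbbjdrbrbdb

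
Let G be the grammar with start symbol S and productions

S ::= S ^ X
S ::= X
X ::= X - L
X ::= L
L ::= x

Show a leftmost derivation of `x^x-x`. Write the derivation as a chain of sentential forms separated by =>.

S => S^X => X^X => L^X => x^X => x^X-L => x^L-L => x^x-L => x^x-x

S => S^X   [S ::= S ^ X]
S^X => X^X   [S ::= X]
X^X => L^X   [X ::= L]
L^X => x^X   [L ::= x]
x^X => x^X-L   [X ::= X - L]
x^X-L => x^L-L   [X ::= L]
x^L-L => x^x-L   [L ::= x]
x^x-L => x^x-x   [L ::= x]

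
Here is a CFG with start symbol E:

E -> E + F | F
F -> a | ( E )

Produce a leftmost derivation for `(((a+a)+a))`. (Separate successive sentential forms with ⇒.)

E ⇒ F   [E -> F]
F ⇒ (E)   [F -> ( E )]
(E) ⇒ (F)   [E -> F]
(F) ⇒ ((E))   [F -> ( E )]
((E)) ⇒ ((E+F))   [E -> E + F]
((E+F)) ⇒ ((F+F))   [E -> F]
((F+F)) ⇒ (((E)+F))   [F -> ( E )]
(((E)+F)) ⇒ (((E+F)+F))   [E -> E + F]
(((E+F)+F)) ⇒ (((F+F)+F))   [E -> F]
(((F+F)+F)) ⇒ (((a+F)+F))   [F -> a]
(((a+F)+F)) ⇒ (((a+a)+F))   [F -> a]
(((a+a)+F)) ⇒ (((a+a)+a))   [F -> a]

E⇒F⇒(E)⇒(F)⇒((E))⇒((E+F))⇒((F+F))⇒(((E)+F))⇒(((E+F)+F))⇒(((F+F)+F))⇒(((a+F)+F))⇒(((a+a)+F))⇒(((a+a)+a))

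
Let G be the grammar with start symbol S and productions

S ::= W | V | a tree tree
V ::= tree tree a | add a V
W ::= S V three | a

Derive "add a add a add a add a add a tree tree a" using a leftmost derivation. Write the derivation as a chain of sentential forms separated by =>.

S => V => add a V => add a add a V => add a add a add a V => add a add a add a add a V => add a add a add a add a add a V => add a add a add a add a add a tree tree a

S => V   [S ::= V]
V => add a V   [V ::= add a V]
add a V => add a add a V   [V ::= add a V]
add a add a V => add a add a add a V   [V ::= add a V]
add a add a add a V => add a add a add a add a V   [V ::= add a V]
add a add a add a add a V => add a add a add a add a add a V   [V ::= add a V]
add a add a add a add a add a V => add a add a add a add a add a tree tree a   [V ::= tree tree a]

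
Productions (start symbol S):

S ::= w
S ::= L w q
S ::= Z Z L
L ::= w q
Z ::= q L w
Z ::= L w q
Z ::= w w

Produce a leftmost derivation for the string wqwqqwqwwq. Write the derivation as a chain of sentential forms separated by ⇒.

S ⇒ ZZL ⇒ LwqZL ⇒ wqwqZL ⇒ wqwqqLwL ⇒ wqwqqwqwL ⇒ wqwqqwqwwq

S ⇒ ZZL   [S ::= Z Z L]
ZZL ⇒ LwqZL   [Z ::= L w q]
LwqZL ⇒ wqwqZL   [L ::= w q]
wqwqZL ⇒ wqwqqLwL   [Z ::= q L w]
wqwqqLwL ⇒ wqwqqwqwL   [L ::= w q]
wqwqqwqwL ⇒ wqwqqwqwwq   [L ::= w q]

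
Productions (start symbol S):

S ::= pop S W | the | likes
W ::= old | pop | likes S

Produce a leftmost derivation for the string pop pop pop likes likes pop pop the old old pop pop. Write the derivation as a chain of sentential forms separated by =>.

S => pop S W => pop pop S W W => pop pop pop S W W W => pop pop pop likes W W W => pop pop pop likes likes S W W => pop pop pop likes likes pop S W W W => pop pop pop likes likes pop pop S W W W W => pop pop pop likes likes pop pop the W W W W => pop pop pop likes likes pop pop the old W W W => pop pop pop likes likes pop pop the old old W W => pop pop pop likes likes pop pop the old old pop W => pop pop pop likes likes pop pop the old old pop pop

S => pop S W   [S ::= pop S W]
pop S W => pop pop S W W   [S ::= pop S W]
pop pop S W W => pop pop pop S W W W   [S ::= pop S W]
pop pop pop S W W W => pop pop pop likes W W W   [S ::= likes]
pop pop pop likes W W W => pop pop pop likes likes S W W   [W ::= likes S]
pop pop pop likes likes S W W => pop pop pop likes likes pop S W W W   [S ::= pop S W]
pop pop pop likes likes pop S W W W => pop pop pop likes likes pop pop S W W W W   [S ::= pop S W]
pop pop pop likes likes pop pop S W W W W => pop pop pop likes likes pop pop the W W W W   [S ::= the]
pop pop pop likes likes pop pop the W W W W => pop pop pop likes likes pop pop the old W W W   [W ::= old]
pop pop pop likes likes pop pop the old W W W => pop pop pop likes likes pop pop the old old W W   [W ::= old]
pop pop pop likes likes pop pop the old old W W => pop pop pop likes likes pop pop the old old pop W   [W ::= pop]
pop pop pop likes likes pop pop the old old pop W => pop pop pop likes likes pop pop the old old pop pop   [W ::= pop]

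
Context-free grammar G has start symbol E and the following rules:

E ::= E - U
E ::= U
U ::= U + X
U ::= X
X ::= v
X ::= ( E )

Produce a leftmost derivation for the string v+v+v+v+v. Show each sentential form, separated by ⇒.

E ⇒ U ⇒ U+X ⇒ U+X+X ⇒ U+X+X+X ⇒ U+X+X+X+X ⇒ X+X+X+X+X ⇒ v+X+X+X+X ⇒ v+v+X+X+X ⇒ v+v+v+X+X ⇒ v+v+v+v+X ⇒ v+v+v+v+v

E ⇒ U   [E ::= U]
U ⇒ U+X   [U ::= U + X]
U+X ⇒ U+X+X   [U ::= U + X]
U+X+X ⇒ U+X+X+X   [U ::= U + X]
U+X+X+X ⇒ U+X+X+X+X   [U ::= U + X]
U+X+X+X+X ⇒ X+X+X+X+X   [U ::= X]
X+X+X+X+X ⇒ v+X+X+X+X   [X ::= v]
v+X+X+X+X ⇒ v+v+X+X+X   [X ::= v]
v+v+X+X+X ⇒ v+v+v+X+X   [X ::= v]
v+v+v+X+X ⇒ v+v+v+v+X   [X ::= v]
v+v+v+v+X ⇒ v+v+v+v+v   [X ::= v]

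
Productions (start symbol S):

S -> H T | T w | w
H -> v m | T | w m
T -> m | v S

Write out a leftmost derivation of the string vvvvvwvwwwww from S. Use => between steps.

S => Tw   [S -> T w]
Tw => vSw   [T -> v S]
vSw => vTww   [S -> T w]
vTww => vvSww   [T -> v S]
vvSww => vvTwww   [S -> T w]
vvTwww => vvvSwww   [T -> v S]
vvvSwww => vvvTwwww   [S -> T w]
vvvTwwww => vvvvSwwww   [T -> v S]
vvvvSwwww => vvvvHTwwww   [S -> H T]
vvvvHTwwww => vvvvTTwwww   [H -> T]
vvvvTTwwww => vvvvvSTwwww   [T -> v S]
vvvvvSTwwww => vvvvvwTwwww   [S -> w]
vvvvvwTwwww => vvvvvwvSwwww   [T -> v S]
vvvvvwvSwwww => vvvvvwvwwwww   [S -> w]

S => Tw => vSw => vTww => vvSww => vvTwww => vvvSwww => vvvTwwww => vvvvSwwww => vvvvHTwwww => vvvvTTwwww => vvvvvSTwwww => vvvvvwTwwww => vvvvvwvSwwww => vvvvvwvwwwww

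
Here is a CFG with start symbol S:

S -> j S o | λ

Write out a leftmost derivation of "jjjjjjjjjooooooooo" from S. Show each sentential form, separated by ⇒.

S ⇒ jSo   [S -> j S o]
jSo ⇒ jjSoo   [S -> j S o]
jjSoo ⇒ jjjSooo   [S -> j S o]
jjjSooo ⇒ jjjjSoooo   [S -> j S o]
jjjjSoooo ⇒ jjjjjSooooo   [S -> j S o]
jjjjjSooooo ⇒ jjjjjjSoooooo   [S -> j S o]
jjjjjjSoooooo ⇒ jjjjjjjSooooooo   [S -> j S o]
jjjjjjjSooooooo ⇒ jjjjjjjjSoooooooo   [S -> j S o]
jjjjjjjjSoooooooo ⇒ jjjjjjjjjSooooooooo   [S -> j S o]
jjjjjjjjjSooooooooo ⇒ jjjjjjjjjooooooooo   [S -> λ]

S ⇒ jSo ⇒ jjSoo ⇒ jjjSooo ⇒ jjjjSoooo ⇒ jjjjjSooooo ⇒ jjjjjjSoooooo ⇒ jjjjjjjSooooooo ⇒ jjjjjjjjSoooooooo ⇒ jjjjjjjjjSooooooooo ⇒ jjjjjjjjjooooooooo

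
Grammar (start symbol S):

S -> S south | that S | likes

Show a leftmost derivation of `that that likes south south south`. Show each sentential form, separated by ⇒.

S ⇒ that S ⇒ that that S ⇒ that that S south ⇒ that that S south south ⇒ that that S south south south ⇒ that that likes south south south

S ⇒ that S   [S -> that S]
that S ⇒ that that S   [S -> that S]
that that S ⇒ that that S south   [S -> S south]
that that S south ⇒ that that S south south   [S -> S south]
that that S south south ⇒ that that S south south south   [S -> S south]
that that S south south south ⇒ that that likes south south south   [S -> likes]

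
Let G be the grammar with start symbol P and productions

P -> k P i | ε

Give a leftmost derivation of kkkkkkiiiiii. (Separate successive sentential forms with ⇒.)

P ⇒ kPi   [P -> k P i]
kPi ⇒ kkPii   [P -> k P i]
kkPii ⇒ kkkPiii   [P -> k P i]
kkkPiii ⇒ kkkkPiiii   [P -> k P i]
kkkkPiiii ⇒ kkkkkPiiiii   [P -> k P i]
kkkkkPiiiii ⇒ kkkkkkPiiiiii   [P -> k P i]
kkkkkkPiiiiii ⇒ kkkkkkiiiiii   [P -> ε]

P ⇒ kPi ⇒ kkPii ⇒ kkkPiii ⇒ kkkkPiiii ⇒ kkkkkPiiiii ⇒ kkkkkkPiiiiii ⇒ kkkkkkiiiiii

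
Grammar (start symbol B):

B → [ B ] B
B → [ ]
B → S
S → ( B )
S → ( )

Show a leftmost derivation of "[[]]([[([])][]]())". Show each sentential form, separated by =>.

B => [B]B => [[]]B => [[]]S => [[]](B) => [[]]([B]B) => [[]]([[B]B]B) => [[]]([[S]B]B) => [[]]([[(B)]B]B) => [[]]([[([])]B]B) => [[]]([[([])][]]B) => [[]]([[([])][]]S) => [[]]([[([])][]]())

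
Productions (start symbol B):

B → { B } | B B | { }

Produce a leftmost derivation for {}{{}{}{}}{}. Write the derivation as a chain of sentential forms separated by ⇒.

B ⇒ BB   [B → B B]
BB ⇒ {}B   [B → { }]
{}B ⇒ {}BB   [B → B B]
{}BB ⇒ {}{B}B   [B → { B }]
{}{B}B ⇒ {}{BB}B   [B → B B]
{}{BB}B ⇒ {}{BBB}B   [B → B B]
{}{BBB}B ⇒ {}{{}BB}B   [B → { }]
{}{{}BB}B ⇒ {}{{}{}B}B   [B → { }]
{}{{}{}B}B ⇒ {}{{}{}{}}B   [B → { }]
{}{{}{}{}}B ⇒ {}{{}{}{}}{}   [B → { }]

B⇒BB⇒{}B⇒{}BB⇒{}{B}B⇒{}{BB}B⇒{}{BBB}B⇒{}{{}BB}B⇒{}{{}{}B}B⇒{}{{}{}{}}B⇒{}{{}{}{}}{}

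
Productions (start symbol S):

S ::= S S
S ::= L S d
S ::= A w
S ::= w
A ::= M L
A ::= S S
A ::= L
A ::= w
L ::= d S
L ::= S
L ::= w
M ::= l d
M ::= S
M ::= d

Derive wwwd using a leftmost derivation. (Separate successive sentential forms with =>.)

S=>LSd=>wSd=>wSSd=>wwSd=>wwwd

S => LSd   [S ::= L S d]
LSd => wSd   [L ::= w]
wSd => wSSd   [S ::= S S]
wSSd => wwSd   [S ::= w]
wwSd => wwwd   [S ::= w]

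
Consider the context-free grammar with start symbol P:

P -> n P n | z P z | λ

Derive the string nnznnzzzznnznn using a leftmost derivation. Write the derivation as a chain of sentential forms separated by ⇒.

P ⇒ nPn   [P -> n P n]
nPn ⇒ nnPnn   [P -> n P n]
nnPnn ⇒ nnzPznn   [P -> z P z]
nnzPznn ⇒ nnznPnznn   [P -> n P n]
nnznPnznn ⇒ nnznnPnnznn   [P -> n P n]
nnznnPnnznn ⇒ nnznnzPznnznn   [P -> z P z]
nnznnzPznnznn ⇒ nnznnzzPzznnznn   [P -> z P z]
nnznnzzPzznnznn ⇒ nnznnzzzznnznn   [P -> λ]

P ⇒ nPn ⇒ nnPnn ⇒ nnzPznn ⇒ nnznPnznn ⇒ nnznnPnnznn ⇒ nnznnzPznnznn ⇒ nnznnzzPzznnznn ⇒ nnznnzzzznnznn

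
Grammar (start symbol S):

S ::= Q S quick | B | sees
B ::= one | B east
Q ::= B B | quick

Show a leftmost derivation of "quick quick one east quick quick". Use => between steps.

S => Q S quick => quick S quick => quick Q S quick quick => quick quick S quick quick => quick quick B quick quick => quick quick B east quick quick => quick quick one east quick quick

S => Q S quick   [S ::= Q S quick]
Q S quick => quick S quick   [Q ::= quick]
quick S quick => quick Q S quick quick   [S ::= Q S quick]
quick Q S quick quick => quick quick S quick quick   [Q ::= quick]
quick quick S quick quick => quick quick B quick quick   [S ::= B]
quick quick B quick quick => quick quick B east quick quick   [B ::= B east]
quick quick B east quick quick => quick quick one east quick quick   [B ::= one]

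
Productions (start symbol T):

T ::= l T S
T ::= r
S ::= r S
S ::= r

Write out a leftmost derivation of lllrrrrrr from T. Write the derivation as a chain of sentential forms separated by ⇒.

T ⇒ lTS   [T ::= l T S]
lTS ⇒ llTSS   [T ::= l T S]
llTSS ⇒ lllTSSS   [T ::= l T S]
lllTSSS ⇒ lllrSSS   [T ::= r]
lllrSSS ⇒ lllrrSSS   [S ::= r S]
lllrrSSS ⇒ lllrrrSSS   [S ::= r S]
lllrrrSSS ⇒ lllrrrrSS   [S ::= r]
lllrrrrSS ⇒ lllrrrrrS   [S ::= r]
lllrrrrrS ⇒ lllrrrrrr   [S ::= r]

T ⇒ lTS ⇒ llTSS ⇒ lllTSSS ⇒ lllrSSS ⇒ lllrrSSS ⇒ lllrrrSSS ⇒ lllrrrrSS ⇒ lllrrrrrS ⇒ lllrrrrrr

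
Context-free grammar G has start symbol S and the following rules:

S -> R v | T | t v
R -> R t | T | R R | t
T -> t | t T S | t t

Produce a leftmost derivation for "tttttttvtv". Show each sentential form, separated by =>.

S => T => tTS => tttS => tttT => ttttTS => tttttTSS => ttttttSS => tttttttvS => tttttttvtv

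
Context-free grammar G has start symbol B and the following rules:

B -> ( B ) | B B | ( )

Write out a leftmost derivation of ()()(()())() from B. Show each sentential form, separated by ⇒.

B ⇒ BB ⇒ BBB ⇒ ()BB ⇒ ()BBB ⇒ ()()BB ⇒ ()()(B)B ⇒ ()()(BB)B ⇒ ()()(()B)B ⇒ ()()(()())B ⇒ ()()(()())()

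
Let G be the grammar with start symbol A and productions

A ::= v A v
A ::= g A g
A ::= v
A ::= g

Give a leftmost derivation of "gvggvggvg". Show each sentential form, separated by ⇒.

A ⇒ gAg   [A ::= g A g]
gAg ⇒ gvAvg   [A ::= v A v]
gvAvg ⇒ gvgAgvg   [A ::= g A g]
gvgAgvg ⇒ gvggAggvg   [A ::= g A g]
gvggAggvg ⇒ gvggvggvg   [A ::= v]

A ⇒ gAg ⇒ gvAvg ⇒ gvgAgvg ⇒ gvggAggvg ⇒ gvggvggvg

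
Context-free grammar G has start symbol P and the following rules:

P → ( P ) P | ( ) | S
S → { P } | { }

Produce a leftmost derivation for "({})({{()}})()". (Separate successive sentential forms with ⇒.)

P ⇒ (P)P ⇒ (S)P ⇒ ({})P ⇒ ({})(P)P ⇒ ({})(S)P ⇒ ({})({P})P ⇒ ({})({S})P ⇒ ({})({{P}})P ⇒ ({})({{()}})P ⇒ ({})({{()}})()

P ⇒ (P)P   [P → ( P ) P]
(P)P ⇒ (S)P   [P → S]
(S)P ⇒ ({})P   [S → { }]
({})P ⇒ ({})(P)P   [P → ( P ) P]
({})(P)P ⇒ ({})(S)P   [P → S]
({})(S)P ⇒ ({})({P})P   [S → { P }]
({})({P})P ⇒ ({})({S})P   [P → S]
({})({S})P ⇒ ({})({{P}})P   [S → { P }]
({})({{P}})P ⇒ ({})({{()}})P   [P → ( )]
({})({{()}})P ⇒ ({})({{()}})()   [P → ( )]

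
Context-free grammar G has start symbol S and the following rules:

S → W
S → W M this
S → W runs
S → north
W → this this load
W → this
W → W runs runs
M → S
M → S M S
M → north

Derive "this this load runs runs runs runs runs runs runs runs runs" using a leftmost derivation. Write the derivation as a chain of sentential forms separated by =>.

S => W runs => W runs runs runs => W runs runs runs runs runs => W runs runs runs runs runs runs runs => W runs runs runs runs runs runs runs runs runs => this this load runs runs runs runs runs runs runs runs runs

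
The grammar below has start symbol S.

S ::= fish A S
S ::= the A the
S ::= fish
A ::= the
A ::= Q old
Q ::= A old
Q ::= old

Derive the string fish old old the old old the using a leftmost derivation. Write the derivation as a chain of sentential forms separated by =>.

S => fish A S => fish Q old S => fish old old S => fish old old the A the => fish old old the Q old the => fish old old the old old the

S => fish A S   [S ::= fish A S]
fish A S => fish Q old S   [A ::= Q old]
fish Q old S => fish old old S   [Q ::= old]
fish old old S => fish old old the A the   [S ::= the A the]
fish old old the A the => fish old old the Q old the   [A ::= Q old]
fish old old the Q old the => fish old old the old old the   [Q ::= old]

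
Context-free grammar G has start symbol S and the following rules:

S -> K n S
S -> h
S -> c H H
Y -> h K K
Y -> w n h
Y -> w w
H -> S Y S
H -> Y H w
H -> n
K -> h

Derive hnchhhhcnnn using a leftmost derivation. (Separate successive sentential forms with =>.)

S => KnS   [S -> K n S]
KnS => hnS   [K -> h]
hnS => hncHH   [S -> c H H]
hncHH => hncSYSH   [H -> S Y S]
hncSYSH => hnchYSH   [S -> h]
hnchYSH => hnchhKKSH   [Y -> h K K]
hnchhKKSH => hnchhhKSH   [K -> h]
hnchhhKSH => hnchhhhSH   [K -> h]
hnchhhhSH => hnchhhhcHHH   [S -> c H H]
hnchhhhcHHH => hnchhhhcnHH   [H -> n]
hnchhhhcnHH => hnchhhhcnnH   [H -> n]
hnchhhhcnnH => hnchhhhcnnn   [H -> n]

S => KnS => hnS => hncHH => hncSYSH => hnchYSH => hnchhKKSH => hnchhhKSH => hnchhhhSH => hnchhhhcHHH => hnchhhhcnHH => hnchhhhcnnH => hnchhhhcnnn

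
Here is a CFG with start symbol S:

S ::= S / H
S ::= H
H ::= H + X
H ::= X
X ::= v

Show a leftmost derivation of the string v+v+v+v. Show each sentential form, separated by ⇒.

S ⇒ H   [S ::= H]
H ⇒ H+X   [H ::= H + X]
H+X ⇒ H+X+X   [H ::= H + X]
H+X+X ⇒ H+X+X+X   [H ::= H + X]
H+X+X+X ⇒ X+X+X+X   [H ::= X]
X+X+X+X ⇒ v+X+X+X   [X ::= v]
v+X+X+X ⇒ v+v+X+X   [X ::= v]
v+v+X+X ⇒ v+v+v+X   [X ::= v]
v+v+v+X ⇒ v+v+v+v   [X ::= v]

S ⇒ H ⇒ H+X ⇒ H+X+X ⇒ H+X+X+X ⇒ X+X+X+X ⇒ v+X+X+X ⇒ v+v+X+X ⇒ v+v+v+X ⇒ v+v+v+v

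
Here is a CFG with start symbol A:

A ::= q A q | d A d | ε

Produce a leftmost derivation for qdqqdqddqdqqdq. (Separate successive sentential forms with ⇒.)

A⇒qAq⇒qdAdq⇒qdqAqdq⇒qdqqAqqdq⇒qdqqdAdqqdq⇒qdqqdqAqdqqdq⇒qdqqdqdAdqdqqdq⇒qdqqdqddqdqqdq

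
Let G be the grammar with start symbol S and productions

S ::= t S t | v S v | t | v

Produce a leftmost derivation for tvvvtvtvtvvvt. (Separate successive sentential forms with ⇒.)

S ⇒ tSt ⇒ tvSvt ⇒ tvvSvvt ⇒ tvvvSvvvt ⇒ tvvvtStvvvt ⇒ tvvvtvSvtvvvt ⇒ tvvvtvtvtvvvt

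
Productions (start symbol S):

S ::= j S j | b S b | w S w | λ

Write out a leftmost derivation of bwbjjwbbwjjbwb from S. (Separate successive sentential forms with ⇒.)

S⇒bSb⇒bwSwb⇒bwbSbwb⇒bwbjSjbwb⇒bwbjjSjjbwb⇒bwbjjwSwjjbwb⇒bwbjjwbSbwjjbwb⇒bwbjjwbbwjjbwb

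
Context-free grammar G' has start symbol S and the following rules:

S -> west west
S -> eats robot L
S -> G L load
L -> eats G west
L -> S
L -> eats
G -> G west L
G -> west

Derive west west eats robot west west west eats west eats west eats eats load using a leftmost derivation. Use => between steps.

S => G L load => G west L L load => G west L west L L load => G west L west L west L L load => G west L west L west L west L L load => west west L west L west L west L L load => west west S west L west L west L L load => west west eats robot L west L west L west L L load => west west eats robot S west L west L west L L load => west west eats robot west west west L west L west L L load => west west eats robot west west west eats west L west L L load => west west eats robot west west west eats west eats west L L load => west west eats robot west west west eats west eats west eats L load => west west eats robot west west west eats west eats west eats eats load

S => G L load   [S -> G L load]
G L load => G west L L load   [G -> G west L]
G west L L load => G west L west L L load   [G -> G west L]
G west L west L L load => G west L west L west L L load   [G -> G west L]
G west L west L west L L load => G west L west L west L west L L load   [G -> G west L]
G west L west L west L west L L load => west west L west L west L west L L load   [G -> west]
west west L west L west L west L L load => west west S west L west L west L L load   [L -> S]
west west S west L west L west L L load => west west eats robot L west L west L west L L load   [S -> eats robot L]
west west eats robot L west L west L west L L load => west west eats robot S west L west L west L L load   [L -> S]
west west eats robot S west L west L west L L load => west west eats robot west west west L west L west L L load   [S -> west west]
west west eats robot west west west L west L west L L load => west west eats robot west west west eats west L west L L load   [L -> eats]
west west eats robot west west west eats west L west L L load => west west eats robot west west west eats west eats west L L load   [L -> eats]
west west eats robot west west west eats west eats west L L load => west west eats robot west west west eats west eats west eats L load   [L -> eats]
west west eats robot west west west eats west eats west eats L load => west west eats robot west west west eats west eats west eats eats load   [L -> eats]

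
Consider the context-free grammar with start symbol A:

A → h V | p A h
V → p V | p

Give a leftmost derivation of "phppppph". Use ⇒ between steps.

A⇒pAh⇒phVh⇒phpVh⇒phppVh⇒phpppVh⇒phppppVh⇒phppppph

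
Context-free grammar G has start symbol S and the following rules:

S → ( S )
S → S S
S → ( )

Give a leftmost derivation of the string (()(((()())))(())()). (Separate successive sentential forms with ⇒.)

S ⇒ (S)   [S → ( S )]
(S) ⇒ (SS)   [S → S S]
(SS) ⇒ (SSS)   [S → S S]
(SSS) ⇒ (()SS)   [S → ( )]
(()SS) ⇒ (()(S)S)   [S → ( S )]
(()(S)S) ⇒ (()((S))S)   [S → ( S )]
(()((S))S) ⇒ (()(((S)))S)   [S → ( S )]
(()(((S)))S) ⇒ (()(((SS)))S)   [S → S S]
(()(((SS)))S) ⇒ (()(((()S)))S)   [S → ( )]
(()(((()S)))S) ⇒ (()(((()())))S)   [S → ( )]
(()(((()())))S) ⇒ (()(((()())))SS)   [S → S S]
(()(((()())))SS) ⇒ (()(((()())))(S)S)   [S → ( S )]
(()(((()())))(S)S) ⇒ (()(((()())))(())S)   [S → ( )]
(()(((()())))(())S) ⇒ (()(((()())))(())())   [S → ( )]

S ⇒ (S) ⇒ (SS) ⇒ (SSS) ⇒ (()SS) ⇒ (()(S)S) ⇒ (()((S))S) ⇒ (()(((S)))S) ⇒ (()(((SS)))S) ⇒ (()(((()S)))S) ⇒ (()(((()())))S) ⇒ (()(((()())))SS) ⇒ (()(((()())))(S)S) ⇒ (()(((()())))(())S) ⇒ (()(((()())))(())())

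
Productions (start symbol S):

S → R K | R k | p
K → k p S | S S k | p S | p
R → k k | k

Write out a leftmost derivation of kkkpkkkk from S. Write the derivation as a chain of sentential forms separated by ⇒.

S ⇒ RK ⇒ kK ⇒ kSSk ⇒ kRKSk ⇒ kkkKSk ⇒ kkkpSk ⇒ kkkpRkk ⇒ kkkpkkkk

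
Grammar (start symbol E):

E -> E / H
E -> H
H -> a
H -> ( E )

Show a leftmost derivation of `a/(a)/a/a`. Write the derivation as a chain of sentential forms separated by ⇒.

E ⇒ E/H ⇒ E/H/H ⇒ E/H/H/H ⇒ H/H/H/H ⇒ a/H/H/H ⇒ a/(E)/H/H ⇒ a/(H)/H/H ⇒ a/(a)/H/H ⇒ a/(a)/a/H ⇒ a/(a)/a/a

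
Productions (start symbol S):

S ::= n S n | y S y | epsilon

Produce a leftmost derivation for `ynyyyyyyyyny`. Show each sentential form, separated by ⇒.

S ⇒ ySy ⇒ ynSny ⇒ ynySyny ⇒ ynyySyyny ⇒ ynyyySyyyny ⇒ ynyyyySyyyyny ⇒ ynyyyyyyyyny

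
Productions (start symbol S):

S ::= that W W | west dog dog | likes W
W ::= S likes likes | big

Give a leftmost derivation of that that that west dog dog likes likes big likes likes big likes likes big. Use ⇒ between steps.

S ⇒ that W W   [S ::= that W W]
that W W ⇒ that S likes likes W   [W ::= S likes likes]
that S likes likes W ⇒ that that W W likes likes W   [S ::= that W W]
that that W W likes likes W ⇒ that that S likes likes W likes likes W   [W ::= S likes likes]
that that S likes likes W likes likes W ⇒ that that that W W likes likes W likes likes W   [S ::= that W W]
that that that W W likes likes W likes likes W ⇒ that that that S likes likes W likes likes W likes likes W   [W ::= S likes likes]
that that that S likes likes W likes likes W likes likes W ⇒ that that that west dog dog likes likes W likes likes W likes likes W   [S ::= west dog dog]
that that that west dog dog likes likes W likes likes W likes likes W ⇒ that that that west dog dog likes likes big likes likes W likes likes W   [W ::= big]
that that that west dog dog likes likes big likes likes W likes likes W ⇒ that that that west dog dog likes likes big likes likes big likes likes W   [W ::= big]
that that that west dog dog likes likes big likes likes big likes likes W ⇒ that that that west dog dog likes likes big likes likes big likes likes big   [W ::= big]

S ⇒ that W W ⇒ that S likes likes W ⇒ that that W W likes likes W ⇒ that that S likes likes W likes likes W ⇒ that that that W W likes likes W likes likes W ⇒ that that that S likes likes W likes likes W likes likes W ⇒ that that that west dog dog likes likes W likes likes W likes likes W ⇒ that that that west dog dog likes likes big likes likes W likes likes W ⇒ that that that west dog dog likes likes big likes likes big likes likes W ⇒ that that that west dog dog likes likes big likes likes big likes likes big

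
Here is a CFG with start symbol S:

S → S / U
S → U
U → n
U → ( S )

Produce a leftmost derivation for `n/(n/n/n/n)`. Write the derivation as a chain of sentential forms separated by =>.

S=>S/U=>U/U=>n/U=>n/(S)=>n/(S/U)=>n/(S/U/U)=>n/(S/U/U/U)=>n/(U/U/U/U)=>n/(n/U/U/U)=>n/(n/n/U/U)=>n/(n/n/n/U)=>n/(n/n/n/n)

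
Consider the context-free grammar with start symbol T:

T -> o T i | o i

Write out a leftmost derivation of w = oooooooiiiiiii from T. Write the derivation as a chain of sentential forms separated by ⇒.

T ⇒ oTi   [T -> o T i]
oTi ⇒ ooTii   [T -> o T i]
ooTii ⇒ oooTiii   [T -> o T i]
oooTiii ⇒ ooooTiiii   [T -> o T i]
ooooTiiii ⇒ oooooTiiiii   [T -> o T i]
oooooTiiiii ⇒ ooooooTiiiiii   [T -> o T i]
ooooooTiiiiii ⇒ oooooooiiiiiii   [T -> o i]

T ⇒ oTi ⇒ ooTii ⇒ oooTiii ⇒ ooooTiiii ⇒ oooooTiiiii ⇒ ooooooTiiiiii ⇒ oooooooiiiiiii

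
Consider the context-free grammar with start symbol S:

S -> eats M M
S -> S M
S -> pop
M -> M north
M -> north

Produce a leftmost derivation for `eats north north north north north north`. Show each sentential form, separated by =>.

S => eats M M => eats M north M => eats M north north M => eats north north north M => eats north north north M north => eats north north north M north north => eats north north north north north north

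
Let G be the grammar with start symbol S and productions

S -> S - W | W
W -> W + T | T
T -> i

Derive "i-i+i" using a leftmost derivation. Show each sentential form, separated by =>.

S => S-W   [S -> S - W]
S-W => W-W   [S -> W]
W-W => T-W   [W -> T]
T-W => i-W   [T -> i]
i-W => i-W+T   [W -> W + T]
i-W+T => i-T+T   [W -> T]
i-T+T => i-i+T   [T -> i]
i-i+T => i-i+i   [T -> i]

S=>S-W=>W-W=>T-W=>i-W=>i-W+T=>i-T+T=>i-i+T=>i-i+i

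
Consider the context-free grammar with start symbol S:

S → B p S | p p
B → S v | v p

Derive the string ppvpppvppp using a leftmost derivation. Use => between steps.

S => BpS   [S → B p S]
BpS => SvpS   [B → S v]
SvpS => ppvpS   [S → p p]
ppvpS => ppvpBpS   [S → B p S]
ppvpBpS => ppvpSvpS   [B → S v]
ppvpSvpS => ppvpppvpS   [S → p p]
ppvpppvpS => ppvpppvppp   [S → p p]

S=>BpS=>SvpS=>ppvpS=>ppvpBpS=>ppvpSvpS=>ppvpppvpS=>ppvpppvppp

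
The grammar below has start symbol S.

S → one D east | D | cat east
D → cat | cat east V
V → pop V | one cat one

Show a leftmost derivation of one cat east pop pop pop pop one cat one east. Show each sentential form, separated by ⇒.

S ⇒ one D east ⇒ one cat east V east ⇒ one cat east pop V east ⇒ one cat east pop pop V east ⇒ one cat east pop pop pop V east ⇒ one cat east pop pop pop pop V east ⇒ one cat east pop pop pop pop one cat one east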